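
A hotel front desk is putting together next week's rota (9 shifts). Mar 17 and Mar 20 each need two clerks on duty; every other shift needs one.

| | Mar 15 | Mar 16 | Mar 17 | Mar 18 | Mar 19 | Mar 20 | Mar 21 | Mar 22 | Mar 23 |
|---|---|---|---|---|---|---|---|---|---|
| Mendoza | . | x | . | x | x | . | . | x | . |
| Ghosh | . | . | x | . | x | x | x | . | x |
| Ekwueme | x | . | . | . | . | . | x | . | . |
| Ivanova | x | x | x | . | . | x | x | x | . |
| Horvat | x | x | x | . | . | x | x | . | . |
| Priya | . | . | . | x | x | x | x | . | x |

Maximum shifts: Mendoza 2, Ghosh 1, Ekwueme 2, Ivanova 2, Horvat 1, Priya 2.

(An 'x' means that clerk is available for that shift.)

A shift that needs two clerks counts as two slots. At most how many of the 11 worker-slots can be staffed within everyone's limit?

Total capacity across all clerks is 2+1+2+2+1+2 = 10, and 11 slots are needed, so at most 10 can be filled.
An assignment achieving 10: Mar 15→Ekwueme, Mar 16→Ivanova, Mar 17→Ivanova+Horvat, Mar 18→Mendoza, Mar 19→Priya, Mar 20→Priya, Mar 21→Ekwueme, Mar 22→Mendoza, Mar 23→Ghosh.
Loads: Mendoza 2/2, Ghosh 1/1, Ekwueme 2/2, Ivanova 2/2, Horvat 1/1, Priya 2/2.

10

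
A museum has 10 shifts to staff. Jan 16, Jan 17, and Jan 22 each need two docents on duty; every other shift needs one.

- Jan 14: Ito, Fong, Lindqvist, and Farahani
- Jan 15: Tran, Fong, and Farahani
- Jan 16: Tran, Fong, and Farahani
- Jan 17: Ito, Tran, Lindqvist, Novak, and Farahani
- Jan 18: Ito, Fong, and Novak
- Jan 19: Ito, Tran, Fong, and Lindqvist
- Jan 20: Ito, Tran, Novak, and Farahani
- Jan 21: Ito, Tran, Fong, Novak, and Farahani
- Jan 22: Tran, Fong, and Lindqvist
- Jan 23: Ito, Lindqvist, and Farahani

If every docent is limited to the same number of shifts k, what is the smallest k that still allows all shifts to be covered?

3

With 6 docents and 13 worker-slots to fill, someone must work at least ⌈13/6⌉ = 3 shifts, so k ≥ 3.
k = 3 works: Jan 14→Ito, Jan 15→Tran, Jan 16→Tran+Fong, Jan 17→Lindqvist+Novak, Jan 18→Ito, Jan 19→Fong, Jan 20→Novak, Jan 21→Novak, Jan 22→Tran+Fong, Jan 23→Ito.
Loads: Ito 3, Tran 3, Fong 3, Lindqvist 1, Novak 3, Farahani 0 — all ≤ 3.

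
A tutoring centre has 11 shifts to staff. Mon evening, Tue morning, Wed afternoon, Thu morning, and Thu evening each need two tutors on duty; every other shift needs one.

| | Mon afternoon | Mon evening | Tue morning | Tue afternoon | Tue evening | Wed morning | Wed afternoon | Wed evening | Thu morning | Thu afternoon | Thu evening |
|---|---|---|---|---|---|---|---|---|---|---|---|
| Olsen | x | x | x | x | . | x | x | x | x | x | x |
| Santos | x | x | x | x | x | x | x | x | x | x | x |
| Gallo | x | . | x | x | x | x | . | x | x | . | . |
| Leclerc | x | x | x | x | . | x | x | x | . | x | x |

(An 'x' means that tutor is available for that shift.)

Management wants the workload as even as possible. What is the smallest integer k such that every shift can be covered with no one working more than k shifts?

4

With 4 tutors and 16 worker-slots to fill, someone must work at least ⌈16/4⌉ = 4 shifts, so k ≥ 4.
k = 4 works: Mon afternoon→Gallo, Mon evening→Olsen+Santos, Tue morning→Gallo+Leclerc, Tue afternoon→Gallo, Tue evening→Santos, Wed morning→Gallo, Wed afternoon→Olsen+Santos, Wed evening→Leclerc, Thu morning→Olsen+Santos, Thu afternoon→Leclerc, Thu evening→Olsen+Leclerc.
Loads: Olsen 4, Santos 4, Gallo 4, Leclerc 4 — all ≤ 4.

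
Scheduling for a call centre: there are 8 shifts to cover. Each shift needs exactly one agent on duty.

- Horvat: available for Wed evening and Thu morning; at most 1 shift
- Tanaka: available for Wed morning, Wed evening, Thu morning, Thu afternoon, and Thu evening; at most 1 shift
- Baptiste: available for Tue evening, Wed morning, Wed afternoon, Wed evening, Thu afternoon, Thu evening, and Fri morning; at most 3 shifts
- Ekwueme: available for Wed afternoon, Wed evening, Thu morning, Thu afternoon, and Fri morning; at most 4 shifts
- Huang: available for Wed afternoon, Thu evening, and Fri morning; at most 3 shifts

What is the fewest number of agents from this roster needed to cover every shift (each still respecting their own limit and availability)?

3

8 slots to fill and no one can take more than 4, so at least ⌈8/4⌉ = 2 agents are needed.
Any 2 agents together have capacity at most 4+3 = 7 < 8 slots, so 2 can never suffice.
Horvat, Baptiste, and Ekwueme alone can cover everything: Tue evening→Baptiste, Wed morning→Baptiste, Wed afternoon→Ekwueme, Wed evening→Ekwueme, Thu morning→Horvat, Thu afternoon→Ekwueme, Thu evening→Baptiste, Fri morning→Ekwueme.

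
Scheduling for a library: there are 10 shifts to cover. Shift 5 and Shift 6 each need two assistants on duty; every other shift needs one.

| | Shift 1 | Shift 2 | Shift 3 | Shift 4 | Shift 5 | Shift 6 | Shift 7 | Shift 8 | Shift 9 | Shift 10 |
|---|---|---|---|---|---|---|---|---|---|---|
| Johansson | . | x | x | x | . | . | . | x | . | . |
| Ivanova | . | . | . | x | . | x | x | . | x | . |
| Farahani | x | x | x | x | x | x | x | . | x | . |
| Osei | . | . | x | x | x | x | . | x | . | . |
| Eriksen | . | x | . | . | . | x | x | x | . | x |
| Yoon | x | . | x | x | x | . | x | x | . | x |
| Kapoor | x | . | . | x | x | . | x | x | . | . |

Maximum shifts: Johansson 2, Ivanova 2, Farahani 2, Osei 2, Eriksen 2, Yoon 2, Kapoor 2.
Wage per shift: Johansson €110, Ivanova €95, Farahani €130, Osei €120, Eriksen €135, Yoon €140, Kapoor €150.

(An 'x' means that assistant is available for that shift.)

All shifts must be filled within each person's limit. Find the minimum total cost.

€1460

Picking the cheapest available assistant for each shift independently would cost €1345, but that ignores the shift limits.
An optimal schedule: Shift 1→Farahani, Shift 2→Johansson, Shift 3→Johansson, Shift 4→Yoon, Shift 5→Osei+Yoon, Shift 6→Farahani+Eriksen, Shift 7→Ivanova, Shift 8→Osei, Shift 9→Ivanova, Shift 10→Eriksen.
Total: 130 + 110 + 110 + 140 + 120 + 140 + 130 + 135 + 95 + 120 + 95 + 135 = €1460.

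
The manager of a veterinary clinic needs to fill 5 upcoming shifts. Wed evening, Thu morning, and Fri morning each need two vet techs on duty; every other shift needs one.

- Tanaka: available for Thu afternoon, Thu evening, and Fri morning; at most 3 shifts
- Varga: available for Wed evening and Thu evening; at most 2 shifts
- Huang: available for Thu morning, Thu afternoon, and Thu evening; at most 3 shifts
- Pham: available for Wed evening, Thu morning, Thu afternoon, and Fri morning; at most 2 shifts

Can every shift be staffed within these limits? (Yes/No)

Total capacity is 10 and 8 slots are needed, so capacity alone doesn't rule it out.
Shifts {Wed evening, Thu morning, Fri morning} need 6 worker-slots in total, but the vet techs available for any of those shifts (Tanaka, Varga, Huang, and Pham) can supply at most 5 among them. So no valid schedule exists.

No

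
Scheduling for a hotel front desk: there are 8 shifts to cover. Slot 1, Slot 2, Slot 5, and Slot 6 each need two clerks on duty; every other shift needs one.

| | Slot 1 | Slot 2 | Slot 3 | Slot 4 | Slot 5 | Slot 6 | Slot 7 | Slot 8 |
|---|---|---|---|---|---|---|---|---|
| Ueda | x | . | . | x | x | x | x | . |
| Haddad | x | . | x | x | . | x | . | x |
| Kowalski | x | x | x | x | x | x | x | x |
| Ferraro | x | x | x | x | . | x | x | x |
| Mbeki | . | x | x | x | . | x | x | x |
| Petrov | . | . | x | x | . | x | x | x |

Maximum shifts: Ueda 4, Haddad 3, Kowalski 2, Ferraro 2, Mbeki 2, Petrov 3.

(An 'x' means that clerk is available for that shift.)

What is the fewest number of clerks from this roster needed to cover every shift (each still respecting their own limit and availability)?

12 slots to fill and no one can take more than 4, so at least ⌈12/4⌉ = 3 clerks are needed.
No set of 4 clerks can cover every shift (each such set leaves at least one shift with no one available or exceeds a cap).
Ueda, Haddad, Kowalski, Ferraro, and Mbeki alone can cover everything: Slot 1→Ueda+Haddad, Slot 2→Kowalski+Ferraro, Slot 3→Haddad, Slot 4→Ueda, Slot 5→Ueda+Kowalski, Slot 6→Ferraro+Mbeki, Slot 7→Ueda, Slot 8→Haddad.

5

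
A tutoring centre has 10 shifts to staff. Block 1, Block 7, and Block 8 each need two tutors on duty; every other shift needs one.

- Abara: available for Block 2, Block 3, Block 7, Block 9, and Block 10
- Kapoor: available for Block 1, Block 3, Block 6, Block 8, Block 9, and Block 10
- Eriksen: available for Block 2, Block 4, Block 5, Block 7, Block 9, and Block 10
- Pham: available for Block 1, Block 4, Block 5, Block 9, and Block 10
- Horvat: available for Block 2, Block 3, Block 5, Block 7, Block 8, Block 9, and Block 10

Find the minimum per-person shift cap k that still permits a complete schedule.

3

With 5 tutors and 13 worker-slots to fill, someone must work at least ⌈13/5⌉ = 3 shifts, so k ≥ 3.
k = 3 works: Block 1→Kapoor+Pham, Block 2→Abara, Block 3→Abara, Block 4→Eriksen, Block 5→Eriksen, Block 6→Kapoor, Block 7→Abara+Eriksen, Block 8→Kapoor+Horvat, Block 9→Pham, Block 10→Pham.
Loads: Abara 3, Kapoor 3, Eriksen 3, Pham 3, Horvat 1 — all ≤ 3.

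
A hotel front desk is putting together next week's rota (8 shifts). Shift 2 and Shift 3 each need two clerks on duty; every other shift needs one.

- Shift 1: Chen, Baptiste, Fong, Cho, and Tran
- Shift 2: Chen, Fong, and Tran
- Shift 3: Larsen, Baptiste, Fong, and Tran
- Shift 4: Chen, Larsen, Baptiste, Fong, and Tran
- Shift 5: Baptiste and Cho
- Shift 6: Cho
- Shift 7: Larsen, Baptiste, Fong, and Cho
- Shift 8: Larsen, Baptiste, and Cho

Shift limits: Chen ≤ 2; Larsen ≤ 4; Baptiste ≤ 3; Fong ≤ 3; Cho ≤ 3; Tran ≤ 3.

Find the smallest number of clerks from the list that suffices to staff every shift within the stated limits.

10 slots to fill and no one can take more than 4, so at least ⌈10/4⌉ = 3 clerks are needed.
No set of 3 clerks can cover every shift (each such set leaves at least one shift with no one available or exceeds a cap).
Chen, Larsen, Fong, and Cho alone can cover everything: Shift 1→Chen, Shift 2→Chen+Fong, Shift 3→Larsen+Fong, Shift 4→Larsen, Shift 5→Cho, Shift 6→Cho, Shift 7→Larsen, Shift 8→Larsen.

4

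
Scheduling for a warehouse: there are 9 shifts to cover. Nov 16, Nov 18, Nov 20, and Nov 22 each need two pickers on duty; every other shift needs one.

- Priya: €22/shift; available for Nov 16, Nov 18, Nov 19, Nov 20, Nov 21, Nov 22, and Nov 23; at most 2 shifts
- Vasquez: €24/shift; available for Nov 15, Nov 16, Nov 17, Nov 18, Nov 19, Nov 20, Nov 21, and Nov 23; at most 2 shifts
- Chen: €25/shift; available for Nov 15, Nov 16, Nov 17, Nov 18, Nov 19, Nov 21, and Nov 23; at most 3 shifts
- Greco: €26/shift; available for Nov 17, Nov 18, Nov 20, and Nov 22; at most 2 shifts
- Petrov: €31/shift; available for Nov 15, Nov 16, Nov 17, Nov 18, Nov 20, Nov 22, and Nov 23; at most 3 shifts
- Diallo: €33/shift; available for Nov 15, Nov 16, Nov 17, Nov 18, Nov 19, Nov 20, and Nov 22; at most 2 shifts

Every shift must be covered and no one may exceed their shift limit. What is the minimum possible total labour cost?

Picking the cheapest available picker for each shift independently would cost €300, but that ignores the shift limits.
An optimal schedule: Nov 15→Vasquez, Nov 16→Chen+Petrov, Nov 17→Chen, Nov 18→Chen+Diallo, Nov 19→Priya, Nov 20→Greco+Petrov, Nov 21→Priya, Nov 22→Greco+Petrov, Nov 23→Vasquez.
Total: 24 + 25 + 31 + 25 + 25 + 33 + 22 + 26 + 31 + 22 + 26 + 31 + 24 = €345.

€345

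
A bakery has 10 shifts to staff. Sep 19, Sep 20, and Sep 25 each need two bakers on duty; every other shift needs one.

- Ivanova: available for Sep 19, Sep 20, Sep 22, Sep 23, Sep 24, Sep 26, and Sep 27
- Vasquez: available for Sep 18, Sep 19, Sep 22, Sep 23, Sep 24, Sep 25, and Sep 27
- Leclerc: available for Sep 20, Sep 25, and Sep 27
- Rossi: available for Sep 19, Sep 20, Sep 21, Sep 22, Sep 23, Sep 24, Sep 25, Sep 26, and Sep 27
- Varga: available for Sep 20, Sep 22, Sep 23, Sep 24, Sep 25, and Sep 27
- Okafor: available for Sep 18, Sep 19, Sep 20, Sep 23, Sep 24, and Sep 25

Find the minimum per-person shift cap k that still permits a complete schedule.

With 6 bakers and 13 worker-slots to fill, someone must work at least ⌈13/6⌉ = 3 shifts, so k ≥ 3.
k = 3 works: Sep 18→Vasquez, Sep 19→Rossi+Okafor, Sep 20→Leclerc+Rossi, Sep 21→Rossi, Sep 22→Ivanova, Sep 23→Ivanova, Sep 24→Vasquez, Sep 25→Leclerc+Varga, Sep 26→Ivanova, Sep 27→Vasquez.
Loads: Ivanova 3, Vasquez 3, Leclerc 2, Rossi 3, Varga 1, Okafor 1 — all ≤ 3.

3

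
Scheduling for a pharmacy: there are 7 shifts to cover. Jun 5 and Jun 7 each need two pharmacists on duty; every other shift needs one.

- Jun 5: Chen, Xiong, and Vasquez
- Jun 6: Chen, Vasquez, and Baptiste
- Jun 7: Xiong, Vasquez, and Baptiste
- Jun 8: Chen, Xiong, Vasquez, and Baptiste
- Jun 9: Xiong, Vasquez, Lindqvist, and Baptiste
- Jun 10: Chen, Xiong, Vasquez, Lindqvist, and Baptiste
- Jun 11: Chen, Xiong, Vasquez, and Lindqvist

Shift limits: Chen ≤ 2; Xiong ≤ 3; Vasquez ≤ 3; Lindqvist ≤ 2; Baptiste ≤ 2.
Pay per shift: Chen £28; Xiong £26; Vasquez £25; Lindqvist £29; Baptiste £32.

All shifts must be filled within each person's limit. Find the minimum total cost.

£238

Picking the cheapest available pharmacist for each shift independently would cost £227, but that ignores the shift limits.
An optimal schedule: Jun 5→Chen+Xiong, Jun 6→Chen, Jun 7→Xiong+Vasquez, Jun 8→Xiong, Jun 9→Vasquez, Jun 10→Lindqvist, Jun 11→Vasquez.
Total: 28 + 26 + 28 + 26 + 25 + 26 + 25 + 29 + 25 = £238.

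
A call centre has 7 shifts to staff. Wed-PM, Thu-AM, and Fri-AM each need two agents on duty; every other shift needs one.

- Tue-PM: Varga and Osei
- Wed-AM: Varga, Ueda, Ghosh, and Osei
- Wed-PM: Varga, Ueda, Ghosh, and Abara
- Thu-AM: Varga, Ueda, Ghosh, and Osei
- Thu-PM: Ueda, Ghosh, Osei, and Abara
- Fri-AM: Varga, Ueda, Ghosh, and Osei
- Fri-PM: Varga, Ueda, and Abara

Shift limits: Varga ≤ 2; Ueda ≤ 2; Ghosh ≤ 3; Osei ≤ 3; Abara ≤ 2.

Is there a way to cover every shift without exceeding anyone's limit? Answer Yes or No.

Yes

One valid schedule: Tue-PM→Varga, Wed-AM→Ueda, Wed-PM→Ghosh+Abara, Thu-AM→Ghosh+Osei, Thu-PM→Ueda, Fri-AM→Ghosh+Osei, Fri-PM→Varga.
Loads: Varga 2/2, Ueda 2/2, Ghosh 3/3, Osei 2/3, Abara 1/2 — all within limits.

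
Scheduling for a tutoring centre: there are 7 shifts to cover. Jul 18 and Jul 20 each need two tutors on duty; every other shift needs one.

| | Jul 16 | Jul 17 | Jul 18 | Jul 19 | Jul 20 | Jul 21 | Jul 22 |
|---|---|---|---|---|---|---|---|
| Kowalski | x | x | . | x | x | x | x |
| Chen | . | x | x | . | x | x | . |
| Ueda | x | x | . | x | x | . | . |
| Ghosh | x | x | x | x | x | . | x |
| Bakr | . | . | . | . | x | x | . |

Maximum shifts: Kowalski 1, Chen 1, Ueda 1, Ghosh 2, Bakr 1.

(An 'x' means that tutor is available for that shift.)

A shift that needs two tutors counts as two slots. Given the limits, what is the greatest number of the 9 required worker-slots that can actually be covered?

Total capacity across all tutors is 1+1+1+2+1 = 6, and 9 slots are needed, so at most 6 can be filled.
An assignment achieving 6: Jul 16→Ueda, Jul 18→Chen+Ghosh, Jul 19→Ghosh, Jul 21→Bakr, Jul 22→Kowalski.
Loads: Kowalski 1/1, Chen 1/1, Ueda 1/1, Ghosh 2/2, Bakr 1/1.

6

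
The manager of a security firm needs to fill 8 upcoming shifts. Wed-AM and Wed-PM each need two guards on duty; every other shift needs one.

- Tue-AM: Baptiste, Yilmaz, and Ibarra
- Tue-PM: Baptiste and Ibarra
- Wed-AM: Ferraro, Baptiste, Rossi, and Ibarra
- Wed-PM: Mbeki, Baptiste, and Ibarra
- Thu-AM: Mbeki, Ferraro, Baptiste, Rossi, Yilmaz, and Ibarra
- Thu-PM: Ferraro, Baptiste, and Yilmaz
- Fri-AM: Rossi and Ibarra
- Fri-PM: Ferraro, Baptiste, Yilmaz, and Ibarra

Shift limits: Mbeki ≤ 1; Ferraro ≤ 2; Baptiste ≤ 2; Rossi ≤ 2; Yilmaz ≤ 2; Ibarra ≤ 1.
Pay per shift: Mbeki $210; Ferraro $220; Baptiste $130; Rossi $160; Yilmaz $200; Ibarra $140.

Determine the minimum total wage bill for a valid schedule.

Picking the cheapest available guard for each shift independently would cost $1330, but that ignores the shift limits.
An optimal schedule: Tue-AM→Baptiste, Tue-PM→Baptiste, Wed-AM→Ferraro+Rossi, Wed-PM→Mbeki+Ibarra, Thu-AM→Yilmaz, Thu-PM→Ferraro, Fri-AM→Rossi, Fri-PM→Yilmaz.
Total: 130 + 130 + 220 + 160 + 210 + 140 + 200 + 220 + 160 + 200 = $1770.

$1770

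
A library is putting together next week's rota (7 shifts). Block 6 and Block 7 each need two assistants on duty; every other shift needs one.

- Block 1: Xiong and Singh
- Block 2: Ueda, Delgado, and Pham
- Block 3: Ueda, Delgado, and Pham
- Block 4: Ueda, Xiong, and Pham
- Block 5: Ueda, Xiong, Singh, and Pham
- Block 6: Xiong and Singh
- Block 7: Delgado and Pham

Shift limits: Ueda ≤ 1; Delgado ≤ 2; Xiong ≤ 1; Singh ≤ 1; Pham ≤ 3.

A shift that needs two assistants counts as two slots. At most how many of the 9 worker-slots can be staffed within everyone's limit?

8

Total capacity across all assistants is 1+2+1+1+3 = 8, and 9 slots are needed, so at most 8 can be filled.
An assignment achieving 8: Block 1→Xiong, Block 2→Ueda, Block 3→Delgado, Block 4→Pham, Block 5→Pham, Block 6→Singh, Block 7→Delgado+Pham.
Loads: Ueda 1/1, Delgado 2/2, Xiong 1/1, Singh 1/1, Pham 3/3.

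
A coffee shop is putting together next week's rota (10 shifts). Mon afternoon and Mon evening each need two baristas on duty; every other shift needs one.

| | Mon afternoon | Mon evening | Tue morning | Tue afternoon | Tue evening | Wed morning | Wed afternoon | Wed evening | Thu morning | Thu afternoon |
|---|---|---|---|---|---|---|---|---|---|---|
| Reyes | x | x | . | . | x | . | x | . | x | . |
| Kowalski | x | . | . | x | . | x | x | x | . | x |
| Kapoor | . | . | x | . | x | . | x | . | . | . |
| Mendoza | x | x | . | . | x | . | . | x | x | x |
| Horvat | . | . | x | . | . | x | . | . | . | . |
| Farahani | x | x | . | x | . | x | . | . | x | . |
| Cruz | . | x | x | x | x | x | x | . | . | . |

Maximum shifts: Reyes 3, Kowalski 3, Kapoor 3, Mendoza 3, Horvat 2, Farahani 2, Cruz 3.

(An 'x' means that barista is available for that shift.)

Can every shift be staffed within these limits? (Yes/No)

One valid schedule: Mon afternoon→Mendoza+Farahani, Mon evening→Mendoza+Farahani, Tue morning→Kapoor, Tue afternoon→Kowalski, Tue evening→Reyes, Wed morning→Horvat, Wed afternoon→Reyes, Wed evening→Kowalski, Thu morning→Reyes, Thu afternoon→Kowalski.
Loads: Reyes 3/3, Kowalski 3/3, Kapoor 1/3, Mendoza 2/3, Horvat 1/2, Farahani 2/2, Cruz 0/3 — all within limits.

Yes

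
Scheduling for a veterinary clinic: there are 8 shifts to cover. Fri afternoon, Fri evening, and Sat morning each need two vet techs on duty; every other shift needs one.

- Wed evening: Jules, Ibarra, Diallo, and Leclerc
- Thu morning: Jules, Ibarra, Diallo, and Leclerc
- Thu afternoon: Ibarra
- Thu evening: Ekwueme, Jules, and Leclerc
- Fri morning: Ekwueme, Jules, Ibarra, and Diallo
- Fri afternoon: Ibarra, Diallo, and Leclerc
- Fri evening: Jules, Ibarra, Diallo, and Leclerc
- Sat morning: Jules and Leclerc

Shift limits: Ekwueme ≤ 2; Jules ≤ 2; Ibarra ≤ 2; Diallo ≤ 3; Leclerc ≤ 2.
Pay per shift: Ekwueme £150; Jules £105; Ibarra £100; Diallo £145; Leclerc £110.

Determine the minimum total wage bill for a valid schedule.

Thu afternoon can only be covered by Ibarra, so that assignment is forced.
Sat morning can only be covered by Jules and Leclerc, so that assignment is forced.
Picking the cheapest available vet tech for each shift independently would cost £1135, but that ignores the shift limits.
An optimal schedule: Wed evening→Jules, Thu morning→Diallo, Thu afternoon→Ibarra, Thu evening→Ekwueme, Fri morning→Ekwueme, Fri afternoon→Ibarra+Diallo, Fri evening→Diallo+Leclerc, Sat morning→Jules+Leclerc.
Total: 105 + 145 + 100 + 150 + 150 + 100 + 145 + 145 + 110 + 105 + 110 = £1365.

£1365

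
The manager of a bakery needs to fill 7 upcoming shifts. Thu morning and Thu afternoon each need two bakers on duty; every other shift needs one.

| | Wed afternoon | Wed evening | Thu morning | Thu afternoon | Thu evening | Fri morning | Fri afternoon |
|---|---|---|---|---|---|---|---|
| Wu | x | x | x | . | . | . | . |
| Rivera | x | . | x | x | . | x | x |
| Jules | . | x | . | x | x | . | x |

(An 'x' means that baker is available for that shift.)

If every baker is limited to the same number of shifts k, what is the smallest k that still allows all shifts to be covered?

3

With 3 bakers and 9 worker-slots to fill, someone must work at least ⌈9/3⌉ = 3 shifts, so k ≥ 3.
k = 3 works: Wed afternoon→Wu, Wed evening→Wu, Thu morning→Wu+Rivera, Thu afternoon→Rivera+Jules, Thu evening→Jules, Fri morning→Rivera, Fri afternoon→Jules.
Loads: Wu 3, Rivera 3, Jules 3 — all ≤ 3.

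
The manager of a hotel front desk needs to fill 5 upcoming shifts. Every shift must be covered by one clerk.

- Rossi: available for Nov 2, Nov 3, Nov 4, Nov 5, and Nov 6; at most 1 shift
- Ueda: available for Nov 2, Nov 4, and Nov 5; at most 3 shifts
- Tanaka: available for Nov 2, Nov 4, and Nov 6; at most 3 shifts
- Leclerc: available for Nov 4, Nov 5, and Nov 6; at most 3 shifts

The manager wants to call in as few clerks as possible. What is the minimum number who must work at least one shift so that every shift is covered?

3

5 slots to fill and no one can take more than 3, so at least ⌈5/3⌉ = 2 clerks are needed.
No set of 2 clerks can cover every shift (each such set leaves at least one shift with no one available or exceeds a cap).
Rossi, Ueda, and Tanaka alone can cover everything: Nov 2→Ueda, Nov 3→Rossi, Nov 4→Ueda, Nov 5→Ueda, Nov 6→Tanaka.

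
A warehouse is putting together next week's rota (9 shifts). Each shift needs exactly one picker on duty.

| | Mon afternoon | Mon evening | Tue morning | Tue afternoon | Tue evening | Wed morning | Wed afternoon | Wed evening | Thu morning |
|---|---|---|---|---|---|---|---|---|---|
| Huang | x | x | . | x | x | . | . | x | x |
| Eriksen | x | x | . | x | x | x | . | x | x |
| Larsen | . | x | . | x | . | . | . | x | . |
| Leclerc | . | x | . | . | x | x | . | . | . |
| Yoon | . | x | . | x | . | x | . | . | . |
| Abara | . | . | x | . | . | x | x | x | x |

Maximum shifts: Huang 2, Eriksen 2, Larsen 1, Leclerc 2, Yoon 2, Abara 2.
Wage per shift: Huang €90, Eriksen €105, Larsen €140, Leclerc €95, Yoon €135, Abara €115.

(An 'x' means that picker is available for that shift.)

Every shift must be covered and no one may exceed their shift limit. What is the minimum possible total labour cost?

€945

Tue morning can only be covered by Abara, so that assignment is forced.
Wed afternoon can only be covered by Abara, so that assignment is forced.
Picking the cheapest available picker for each shift independently would cost €865, but that ignores the shift limits.
An optimal schedule: Mon afternoon→Huang, Mon evening→Leclerc, Tue morning→Abara, Tue afternoon→Yoon, Tue evening→Huang, Wed morning→Leclerc, Wed afternoon→Abara, Wed evening→Eriksen, Thu morning→Eriksen.
Total: 90 + 95 + 115 + 135 + 90 + 95 + 115 + 105 + 105 = €945.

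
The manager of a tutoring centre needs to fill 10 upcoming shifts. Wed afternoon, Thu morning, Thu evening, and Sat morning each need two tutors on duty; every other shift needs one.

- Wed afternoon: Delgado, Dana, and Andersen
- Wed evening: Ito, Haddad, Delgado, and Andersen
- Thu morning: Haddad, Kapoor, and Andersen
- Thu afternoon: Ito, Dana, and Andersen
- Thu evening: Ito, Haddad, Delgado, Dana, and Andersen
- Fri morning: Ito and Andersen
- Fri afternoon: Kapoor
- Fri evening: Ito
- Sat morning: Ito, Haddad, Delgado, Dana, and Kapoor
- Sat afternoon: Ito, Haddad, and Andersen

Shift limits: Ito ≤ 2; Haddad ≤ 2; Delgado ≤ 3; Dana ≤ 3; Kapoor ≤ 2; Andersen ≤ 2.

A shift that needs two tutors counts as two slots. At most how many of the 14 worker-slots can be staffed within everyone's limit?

14

Total capacity across all tutors is 2+2+3+3+2+2 = 14, and 14 slots are needed, so at most 14 can be filled.
An assignment achieving 14: Wed afternoon→Delgado+Dana, Wed evening→Andersen, Thu morning→Haddad+Kapoor, Thu afternoon→Dana, Thu evening→Delgado+Andersen, Fri morning→Ito, Fri afternoon→Kapoor, Fri evening→Ito, Sat morning→Delgado+Dana, Sat afternoon→Haddad.
Loads: Ito 2/2, Haddad 2/2, Delgado 3/3, Dana 3/3, Kapoor 2/2, Andersen 2/2.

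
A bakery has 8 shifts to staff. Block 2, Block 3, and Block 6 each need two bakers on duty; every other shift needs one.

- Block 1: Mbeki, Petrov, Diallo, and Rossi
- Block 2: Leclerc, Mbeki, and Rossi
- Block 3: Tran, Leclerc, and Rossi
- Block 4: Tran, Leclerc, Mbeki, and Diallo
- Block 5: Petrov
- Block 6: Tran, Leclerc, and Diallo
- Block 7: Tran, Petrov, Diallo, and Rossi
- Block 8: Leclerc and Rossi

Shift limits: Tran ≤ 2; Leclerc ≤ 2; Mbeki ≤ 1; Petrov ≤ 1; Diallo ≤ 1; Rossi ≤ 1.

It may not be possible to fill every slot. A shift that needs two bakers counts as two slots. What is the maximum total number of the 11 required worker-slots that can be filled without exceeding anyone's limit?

8

Total capacity across all bakers is 2+2+1+1+1+1 = 8, and 11 slots are needed, so at most 8 can be filled.
An assignment achieving 8: Block 2→Leclerc+Mbeki, Block 3→Tran+Rossi, Block 5→Petrov, Block 6→Tran+Diallo, Block 8→Leclerc.
Loads: Tran 2/2, Leclerc 2/2, Mbeki 1/1, Petrov 1/1, Diallo 1/1, Rossi 1/1.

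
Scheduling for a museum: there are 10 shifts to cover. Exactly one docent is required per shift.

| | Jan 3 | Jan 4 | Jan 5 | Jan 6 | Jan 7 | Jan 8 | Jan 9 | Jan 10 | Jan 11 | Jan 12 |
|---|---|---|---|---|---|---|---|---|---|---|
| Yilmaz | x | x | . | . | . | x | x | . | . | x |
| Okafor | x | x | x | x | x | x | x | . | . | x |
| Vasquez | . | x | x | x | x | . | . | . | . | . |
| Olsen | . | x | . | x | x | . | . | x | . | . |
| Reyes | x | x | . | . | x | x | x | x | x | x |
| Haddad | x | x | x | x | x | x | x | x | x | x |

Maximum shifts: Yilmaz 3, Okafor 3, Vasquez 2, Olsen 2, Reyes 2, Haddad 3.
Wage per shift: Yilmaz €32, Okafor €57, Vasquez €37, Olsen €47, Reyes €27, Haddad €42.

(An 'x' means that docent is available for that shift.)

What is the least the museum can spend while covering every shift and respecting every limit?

Picking the cheapest available docent for each shift independently would cost €290, but that ignores the shift limits.
An optimal schedule: Jan 3→Yilmaz, Jan 4→Haddad, Jan 5→Vasquez, Jan 6→Vasquez, Jan 7→Haddad, Jan 8→Yilmaz, Jan 9→Yilmaz, Jan 10→Reyes, Jan 11→Reyes, Jan 12→Haddad.
Total: 32 + 42 + 37 + 37 + 42 + 32 + 32 + 27 + 27 + 42 = €350.

€350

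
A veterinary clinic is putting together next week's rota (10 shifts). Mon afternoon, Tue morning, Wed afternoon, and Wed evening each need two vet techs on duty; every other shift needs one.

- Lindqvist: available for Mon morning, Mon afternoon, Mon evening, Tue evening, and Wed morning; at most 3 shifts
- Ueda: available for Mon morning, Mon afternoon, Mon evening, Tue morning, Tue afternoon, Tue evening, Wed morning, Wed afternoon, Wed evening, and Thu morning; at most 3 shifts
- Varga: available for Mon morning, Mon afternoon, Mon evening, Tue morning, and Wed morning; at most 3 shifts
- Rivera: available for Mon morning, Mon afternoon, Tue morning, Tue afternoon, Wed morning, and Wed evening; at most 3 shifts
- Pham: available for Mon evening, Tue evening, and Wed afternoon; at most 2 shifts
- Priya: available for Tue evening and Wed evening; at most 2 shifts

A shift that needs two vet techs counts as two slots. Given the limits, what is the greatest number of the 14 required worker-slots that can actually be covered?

Total capacity across all vet techs is 3+3+3+3+2+2 = 16, and 14 slots are needed, so at most 14 can be filled.
An assignment achieving 14: Mon morning→Lindqvist, Mon afternoon→Lindqvist+Varga, Mon evening→Lindqvist, Tue morning→Varga+Rivera, Tue afternoon→Ueda, Tue evening→Pham, Wed morning→Varga, Wed afternoon→Ueda+Pham, Wed evening→Rivera+Priya, Thu morning→Ueda.
Loads: Lindqvist 3/3, Ueda 3/3, Varga 3/3, Rivera 2/3, Pham 2/2, Priya 1/2.

14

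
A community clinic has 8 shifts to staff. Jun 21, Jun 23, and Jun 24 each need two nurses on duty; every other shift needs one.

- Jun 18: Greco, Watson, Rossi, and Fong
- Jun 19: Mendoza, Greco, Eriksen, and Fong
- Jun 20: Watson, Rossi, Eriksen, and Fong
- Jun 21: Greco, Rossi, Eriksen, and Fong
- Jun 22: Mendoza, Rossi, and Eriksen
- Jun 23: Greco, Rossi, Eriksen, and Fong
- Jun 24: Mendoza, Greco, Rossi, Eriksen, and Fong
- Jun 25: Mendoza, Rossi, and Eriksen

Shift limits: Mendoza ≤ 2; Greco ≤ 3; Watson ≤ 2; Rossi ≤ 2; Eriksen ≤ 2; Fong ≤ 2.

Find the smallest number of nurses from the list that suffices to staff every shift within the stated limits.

5

11 slots to fill and no one can take more than 3, so at least ⌈11/3⌉ = 4 nurses are needed.
Any 4 nurses together have capacity at most 3+2+2+2 = 9 < 11 slots, so 4 can never suffice.
Mendoza, Greco, Watson, Rossi, and Eriksen alone can cover everything: Jun 18→Watson, Jun 19→Mendoza, Jun 20→Watson, Jun 21→Greco+Rossi, Jun 22→Mendoza, Jun 23→Greco+Rossi, Jun 24→Greco+Eriksen, Jun 25→Eriksen.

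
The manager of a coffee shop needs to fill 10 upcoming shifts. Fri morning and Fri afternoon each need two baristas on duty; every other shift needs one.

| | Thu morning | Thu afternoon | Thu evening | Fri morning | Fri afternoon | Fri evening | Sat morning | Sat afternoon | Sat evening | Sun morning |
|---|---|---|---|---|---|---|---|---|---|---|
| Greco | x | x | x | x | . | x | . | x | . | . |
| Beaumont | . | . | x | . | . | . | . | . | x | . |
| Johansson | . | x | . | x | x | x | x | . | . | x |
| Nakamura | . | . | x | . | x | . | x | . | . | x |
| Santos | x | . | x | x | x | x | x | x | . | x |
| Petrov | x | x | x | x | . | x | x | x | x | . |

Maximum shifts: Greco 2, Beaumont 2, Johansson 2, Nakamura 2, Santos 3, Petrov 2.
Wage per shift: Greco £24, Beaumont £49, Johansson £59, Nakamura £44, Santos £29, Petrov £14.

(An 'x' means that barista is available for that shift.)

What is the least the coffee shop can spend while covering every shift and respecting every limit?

Picking the cheapest available barista for each shift independently would cost £238, but that ignores the shift limits.
An optimal schedule: Thu morning→Petrov, Thu afternoon→Petrov, Thu evening→Beaumont, Fri morning→Santos+Johansson, Fri afternoon→Santos+Nakamura, Fri evening→Greco, Sat morning→Nakamura, Sat afternoon→Greco, Sat evening→Beaumont, Sun morning→Santos.
Total: 14 + 14 + 49 + 29 + 59 + 29 + 44 + 24 + 44 + 24 + 49 + 29 = £408.

£408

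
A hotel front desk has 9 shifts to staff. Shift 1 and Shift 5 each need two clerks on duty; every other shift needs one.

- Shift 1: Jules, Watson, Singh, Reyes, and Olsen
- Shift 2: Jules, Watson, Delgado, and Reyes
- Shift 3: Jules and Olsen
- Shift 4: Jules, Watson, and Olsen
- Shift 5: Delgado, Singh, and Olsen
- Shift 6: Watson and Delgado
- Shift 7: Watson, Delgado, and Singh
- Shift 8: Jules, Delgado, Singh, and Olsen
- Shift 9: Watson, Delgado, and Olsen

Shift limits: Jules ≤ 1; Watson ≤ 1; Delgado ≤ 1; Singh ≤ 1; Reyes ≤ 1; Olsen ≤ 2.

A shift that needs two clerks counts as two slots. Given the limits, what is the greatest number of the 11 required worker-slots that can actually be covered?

Total capacity across all clerks is 1+1+1+1+1+2 = 7, and 11 slots are needed, so at most 7 can be filled.
An assignment achieving 7: Shift 2→Reyes, Shift 3→Jules, Shift 4→Olsen, Shift 5→Delgado+Singh, Shift 6→Watson, Shift 9→Olsen.
Loads: Jules 1/1, Watson 1/1, Delgado 1/1, Singh 1/1, Reyes 1/1, Olsen 2/2.

7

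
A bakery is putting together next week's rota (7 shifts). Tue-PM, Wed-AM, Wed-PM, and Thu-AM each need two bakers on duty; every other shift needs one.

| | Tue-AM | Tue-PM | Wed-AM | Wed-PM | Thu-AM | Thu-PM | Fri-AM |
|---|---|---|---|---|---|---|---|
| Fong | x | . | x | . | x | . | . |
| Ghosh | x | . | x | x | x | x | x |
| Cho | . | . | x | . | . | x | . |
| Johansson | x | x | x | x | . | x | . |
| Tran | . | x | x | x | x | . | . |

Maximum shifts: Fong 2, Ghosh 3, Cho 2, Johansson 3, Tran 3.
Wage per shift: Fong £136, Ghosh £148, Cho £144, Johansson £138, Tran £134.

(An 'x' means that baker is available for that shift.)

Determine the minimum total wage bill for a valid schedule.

Tue-PM can only be covered by Johansson and Tran, so that assignment is forced.
Fri-AM can only be covered by Ghosh, so that assignment is forced.
Picking the cheapest available baker for each shift independently would cost £1506, but that ignores the shift limits.
An optimal schedule: Tue-AM→Fong, Tue-PM→Tran+Johansson, Wed-AM→Johansson+Cho, Wed-PM→Tran+Johansson, Thu-AM→Tran+Fong, Thu-PM→Cho, Fri-AM→Ghosh.
Total: 136 + 134 + 138 + 138 + 144 + 134 + 138 + 134 + 136 + 144 + 148 = £1524.

£1524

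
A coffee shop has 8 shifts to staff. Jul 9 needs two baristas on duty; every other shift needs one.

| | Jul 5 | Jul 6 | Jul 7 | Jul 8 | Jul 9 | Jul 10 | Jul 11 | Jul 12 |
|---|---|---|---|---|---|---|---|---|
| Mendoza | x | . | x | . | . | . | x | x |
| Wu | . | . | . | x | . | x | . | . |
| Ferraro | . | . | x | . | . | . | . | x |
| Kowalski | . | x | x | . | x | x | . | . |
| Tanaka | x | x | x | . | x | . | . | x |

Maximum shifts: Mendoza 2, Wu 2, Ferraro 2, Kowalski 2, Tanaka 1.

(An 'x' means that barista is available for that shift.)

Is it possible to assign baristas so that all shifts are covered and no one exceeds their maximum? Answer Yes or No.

Jul 8 can only be covered by Wu, so that assignment is forced.
Jul 9 can only be covered by Kowalski and Tanaka, so that assignment is forced.
Jul 11 can only be covered by Mendoza, so that assignment is forced.
One valid schedule: Jul 5→Mendoza, Jul 6→Kowalski, Jul 7→Ferraro, Jul 8→Wu, Jul 9→Kowalski+Tanaka, Jul 10→Wu, Jul 11→Mendoza, Jul 12→Ferraro.
Loads: Mendoza 2/2, Wu 2/2, Ferraro 2/2, Kowalski 2/2, Tanaka 1/1 — all within limits.

Yes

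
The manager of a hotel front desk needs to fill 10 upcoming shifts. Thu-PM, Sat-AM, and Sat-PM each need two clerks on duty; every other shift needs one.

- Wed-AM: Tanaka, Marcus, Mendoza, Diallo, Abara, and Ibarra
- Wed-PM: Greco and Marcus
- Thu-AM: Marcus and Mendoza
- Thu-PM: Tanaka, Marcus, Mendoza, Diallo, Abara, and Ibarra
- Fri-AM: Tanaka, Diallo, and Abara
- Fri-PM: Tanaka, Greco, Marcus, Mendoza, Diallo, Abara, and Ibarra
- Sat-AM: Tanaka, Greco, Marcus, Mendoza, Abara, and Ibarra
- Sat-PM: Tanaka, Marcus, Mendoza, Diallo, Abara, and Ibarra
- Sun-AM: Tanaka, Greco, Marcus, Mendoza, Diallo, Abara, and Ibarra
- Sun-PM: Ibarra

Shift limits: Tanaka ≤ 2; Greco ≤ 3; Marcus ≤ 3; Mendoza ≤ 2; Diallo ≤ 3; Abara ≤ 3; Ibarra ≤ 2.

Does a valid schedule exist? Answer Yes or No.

Yes

Sun-PM can only be covered by Ibarra, so that assignment is forced.
One valid schedule: Wed-AM→Tanaka, Wed-PM→Greco, Thu-AM→Marcus, Thu-PM→Marcus+Mendoza, Fri-AM→Tanaka, Fri-PM→Greco, Sat-AM→Marcus+Mendoza, Sat-PM→Diallo+Abara, Sun-AM→Greco, Sun-PM→Ibarra.
Loads: Tanaka 2/2, Greco 3/3, Marcus 3/3, Mendoza 2/2, Diallo 1/3, Abara 1/3, Ibarra 1/2 — all within limits.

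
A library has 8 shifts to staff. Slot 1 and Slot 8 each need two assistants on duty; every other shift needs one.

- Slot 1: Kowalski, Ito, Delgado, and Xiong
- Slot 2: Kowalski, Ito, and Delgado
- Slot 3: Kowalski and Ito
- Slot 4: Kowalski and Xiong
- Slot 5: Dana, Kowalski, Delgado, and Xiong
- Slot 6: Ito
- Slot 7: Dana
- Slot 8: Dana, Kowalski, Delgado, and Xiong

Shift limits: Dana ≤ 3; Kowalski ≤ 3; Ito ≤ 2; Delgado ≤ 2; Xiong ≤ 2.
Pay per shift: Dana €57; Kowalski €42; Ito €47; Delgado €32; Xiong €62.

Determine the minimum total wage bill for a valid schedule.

€455

Slot 6 can only be covered by Ito, so that assignment is forced.
Slot 7 can only be covered by Dana, so that assignment is forced.
Picking the cheapest available assistant for each shift independently would cost €400, but that ignores the shift limits.
An optimal schedule: Slot 1→Ito+Delgado, Slot 2→Kowalski, Slot 3→Kowalski, Slot 4→Kowalski, Slot 5→Dana, Slot 6→Ito, Slot 7→Dana, Slot 8→Dana+Delgado.
Total: 47 + 32 + 42 + 42 + 42 + 57 + 47 + 57 + 57 + 32 = €455.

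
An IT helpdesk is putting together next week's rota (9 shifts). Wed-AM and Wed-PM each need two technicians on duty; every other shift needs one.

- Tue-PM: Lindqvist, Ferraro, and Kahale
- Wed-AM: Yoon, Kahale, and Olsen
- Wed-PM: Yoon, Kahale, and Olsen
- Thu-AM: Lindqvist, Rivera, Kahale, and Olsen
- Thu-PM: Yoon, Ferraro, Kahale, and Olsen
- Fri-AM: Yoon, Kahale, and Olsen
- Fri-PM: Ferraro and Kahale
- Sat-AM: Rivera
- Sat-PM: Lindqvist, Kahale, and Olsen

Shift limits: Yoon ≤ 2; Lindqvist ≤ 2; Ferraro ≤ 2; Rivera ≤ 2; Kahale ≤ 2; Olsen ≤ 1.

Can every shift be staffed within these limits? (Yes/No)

Yes

Sat-AM can only be covered by Rivera, so that assignment is forced.
One valid schedule: Tue-PM→Lindqvist, Wed-AM→Yoon+Kahale, Wed-PM→Yoon+Kahale, Thu-AM→Rivera, Thu-PM→Ferraro, Fri-AM→Olsen, Fri-PM→Ferraro, Sat-AM→Rivera, Sat-PM→Lindqvist.
Loads: Yoon 2/2, Lindqvist 2/2, Ferraro 2/2, Rivera 2/2, Kahale 2/2, Olsen 1/1 — all within limits.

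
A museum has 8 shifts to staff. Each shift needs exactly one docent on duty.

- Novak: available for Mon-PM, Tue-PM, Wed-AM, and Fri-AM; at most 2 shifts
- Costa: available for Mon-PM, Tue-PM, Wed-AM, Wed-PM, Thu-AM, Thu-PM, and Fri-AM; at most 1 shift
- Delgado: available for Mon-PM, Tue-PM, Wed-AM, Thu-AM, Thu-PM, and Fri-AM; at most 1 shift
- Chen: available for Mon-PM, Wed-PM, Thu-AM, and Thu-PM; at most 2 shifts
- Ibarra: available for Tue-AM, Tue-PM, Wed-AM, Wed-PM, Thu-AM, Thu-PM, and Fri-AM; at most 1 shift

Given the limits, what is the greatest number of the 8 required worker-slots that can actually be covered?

7

Total capacity across all docents is 2+1+1+2+1 = 7, and 8 slots are needed, so at most 7 can be filled.
An assignment achieving 7: Mon-PM→Novak, Tue-AM→Ibarra, Tue-PM→Novak, Wed-AM→Delgado, Wed-PM→Costa, Thu-AM→Chen, Thu-PM→Chen.
Loads: Novak 2/2, Costa 1/1, Delgado 1/1, Chen 2/2, Ibarra 1/1.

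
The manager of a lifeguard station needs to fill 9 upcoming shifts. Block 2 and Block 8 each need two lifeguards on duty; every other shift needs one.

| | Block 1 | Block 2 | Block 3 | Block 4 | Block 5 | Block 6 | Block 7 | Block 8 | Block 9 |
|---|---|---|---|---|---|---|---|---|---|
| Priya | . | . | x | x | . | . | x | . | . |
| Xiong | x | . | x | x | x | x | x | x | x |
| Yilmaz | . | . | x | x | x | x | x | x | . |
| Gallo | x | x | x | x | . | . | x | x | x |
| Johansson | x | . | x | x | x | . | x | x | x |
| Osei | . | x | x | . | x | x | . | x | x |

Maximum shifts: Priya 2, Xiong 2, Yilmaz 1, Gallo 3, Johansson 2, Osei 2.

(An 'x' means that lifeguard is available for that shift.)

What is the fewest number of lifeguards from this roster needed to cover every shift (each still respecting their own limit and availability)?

5

11 slots to fill and no one can take more than 3, so at least ⌈11/3⌉ = 4 lifeguards are needed.
Any 4 lifeguards together have capacity at most 3+2+2+2 = 9 < 11 slots, so 4 can never suffice.
Priya, Xiong, Gallo, Johansson, and Osei alone can cover everything: Block 1→Xiong, Block 2→Gallo+Osei, Block 3→Gallo, Block 4→Priya, Block 5→Johansson, Block 6→Xiong, Block 7→Priya, Block 8→Johansson+Osei, Block 9→Gallo.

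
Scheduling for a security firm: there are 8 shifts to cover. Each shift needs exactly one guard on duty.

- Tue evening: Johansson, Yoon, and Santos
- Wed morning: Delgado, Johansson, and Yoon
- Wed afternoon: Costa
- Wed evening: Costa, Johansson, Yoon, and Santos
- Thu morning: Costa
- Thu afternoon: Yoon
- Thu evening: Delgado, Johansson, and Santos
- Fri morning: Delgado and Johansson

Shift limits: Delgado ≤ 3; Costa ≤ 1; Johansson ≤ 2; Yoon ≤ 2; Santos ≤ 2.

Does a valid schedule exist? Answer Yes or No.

No

Total capacity is 10 and 8 slots are needed, so capacity alone doesn't rule it out.
Shifts {Wed afternoon, Thu morning} need 2 worker-slots in total, but the guards available for any of those shifts (Costa) can supply at most 1 among them. So no valid schedule exists.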